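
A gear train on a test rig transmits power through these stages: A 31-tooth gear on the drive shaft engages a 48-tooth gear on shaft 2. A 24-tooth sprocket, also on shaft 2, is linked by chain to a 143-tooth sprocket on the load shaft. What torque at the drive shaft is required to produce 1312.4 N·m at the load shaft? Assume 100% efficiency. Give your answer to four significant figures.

Overall ratio R = 1.5484 × 5.9583 = 9.2258.
Input torque = output torque / R = 1312.4 / 9.2258 = 142.25 N·m.

142.3 N·m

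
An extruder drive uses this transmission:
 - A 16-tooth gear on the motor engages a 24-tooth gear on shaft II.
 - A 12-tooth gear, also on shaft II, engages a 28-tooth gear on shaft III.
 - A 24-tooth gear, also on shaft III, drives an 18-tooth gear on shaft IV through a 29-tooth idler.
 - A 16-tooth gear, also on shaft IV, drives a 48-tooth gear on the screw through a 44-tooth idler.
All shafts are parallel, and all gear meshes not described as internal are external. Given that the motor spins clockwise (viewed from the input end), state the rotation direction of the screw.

the motor → shaft II: external mesh, 1 reversal → CCW.
shaft II → shaft III: external mesh, 1 reversal → CW.
shaft III → shaft IV: driver → idler → driven is 2 external meshes, 2 reversals → CW.
shaft IV → the screw: driver → idler → driven is 2 external meshes, 2 reversals → CW.
6 reversals in total — an even number — so the screw turns the same way as the motor.

clockwise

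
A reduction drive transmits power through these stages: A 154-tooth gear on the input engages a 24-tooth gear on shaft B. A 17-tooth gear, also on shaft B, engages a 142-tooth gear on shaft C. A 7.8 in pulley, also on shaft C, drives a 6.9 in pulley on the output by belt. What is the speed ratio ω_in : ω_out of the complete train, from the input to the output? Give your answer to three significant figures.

1.15

Each stage contributes driven/driver: gear mesh 24/154 = 0.15584, gear mesh 142/17 = 8.3529, belt 6.9/7.8 = 0.88462.
Overall: 0.15584 × 8.3529 × 0.88462 = 1.1516.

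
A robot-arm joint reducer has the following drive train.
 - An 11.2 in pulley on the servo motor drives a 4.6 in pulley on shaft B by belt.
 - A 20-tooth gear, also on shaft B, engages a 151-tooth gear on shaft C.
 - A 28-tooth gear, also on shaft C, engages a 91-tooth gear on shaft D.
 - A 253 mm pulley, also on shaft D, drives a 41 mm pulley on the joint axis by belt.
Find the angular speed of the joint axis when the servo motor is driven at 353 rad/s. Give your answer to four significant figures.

216.1 rad/s

belt 4.6/11.2 = 0.41071 → 353/0.41071 = 859.48 rad/s
gear mesh 151/20 = 7.55 → 859.48/7.55 = 113.84 rad/s
gear mesh 91/28 = 3.25 → 113.84/3.25 = 35.027 rad/s
belt 41/253 = 0.16206 → 35.027/0.16206 = 216.14 rad/s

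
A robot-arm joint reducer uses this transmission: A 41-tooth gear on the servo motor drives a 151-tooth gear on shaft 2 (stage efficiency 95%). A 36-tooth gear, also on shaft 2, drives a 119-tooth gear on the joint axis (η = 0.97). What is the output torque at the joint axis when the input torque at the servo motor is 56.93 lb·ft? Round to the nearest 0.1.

638.7 lb·ft

Gear mesh: ratio = 151/41 = 3.6829; torque at shaft 2 = 56.93 × 3.6829 × 0.95 = 199.19 lb·ft.
Gear mesh: ratio = 119/36 = 3.3056; torque at the joint axis = 199.19 × 3.3056 × 0.97 = 638.67 lb·ft.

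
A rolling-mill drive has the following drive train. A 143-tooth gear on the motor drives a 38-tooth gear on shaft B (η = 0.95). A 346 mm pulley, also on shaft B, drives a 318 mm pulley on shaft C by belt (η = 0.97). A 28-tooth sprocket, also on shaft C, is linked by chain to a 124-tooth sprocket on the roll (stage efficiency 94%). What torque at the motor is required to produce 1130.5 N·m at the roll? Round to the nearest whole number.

Overall ratio R = 0.26573 × 0.91908 × 4.4286 = 1.0816; overall efficiency η = 0.95 × 0.97 × 0.94 = 0.8662.
Input torque = output torque / (R × η) = 1130.5 / (1.0816 × 0.8662) = 1206.7 N·m.

1207 N·m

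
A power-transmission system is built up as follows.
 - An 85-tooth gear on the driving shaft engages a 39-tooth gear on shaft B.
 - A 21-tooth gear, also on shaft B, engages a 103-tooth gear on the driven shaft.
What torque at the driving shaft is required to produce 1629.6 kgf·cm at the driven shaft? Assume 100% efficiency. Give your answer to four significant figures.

724.1 kgf·cm

Overall ratio R = 0.45882 × 4.9048 = 2.2504.
Input torque = output torque / R = 1629.6 / 2.2504 = 724.13 kgf·cm.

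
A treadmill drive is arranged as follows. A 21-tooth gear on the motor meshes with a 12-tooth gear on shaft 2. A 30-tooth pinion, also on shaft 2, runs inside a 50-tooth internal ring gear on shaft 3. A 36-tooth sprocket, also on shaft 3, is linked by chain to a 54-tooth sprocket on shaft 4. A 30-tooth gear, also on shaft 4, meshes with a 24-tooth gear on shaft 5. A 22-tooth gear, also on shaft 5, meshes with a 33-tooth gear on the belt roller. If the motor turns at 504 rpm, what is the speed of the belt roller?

Gear mesh: ratio = 12/21 = 0.57143, so shaft 2 turns at 504 / 0.57143 = 882 rpm.
Internal gear: ratio = 50/30 = 1.6667, so shaft 3 turns at 882 / 1.6667 = 529.2 rpm.
Chain: ratio = 54/36 = 1.5, so shaft 4 turns at 529.2 / 1.5 = 352.8 rpm.
Gear mesh: ratio = 24/30 = 0.8, so shaft 5 turns at 352.8 / 0.8 = 441 rpm.
Gear mesh: ratio = 33/22 = 1.5, so the belt roller turns at 441 / 1.5 = 294 rpm.

294 rpm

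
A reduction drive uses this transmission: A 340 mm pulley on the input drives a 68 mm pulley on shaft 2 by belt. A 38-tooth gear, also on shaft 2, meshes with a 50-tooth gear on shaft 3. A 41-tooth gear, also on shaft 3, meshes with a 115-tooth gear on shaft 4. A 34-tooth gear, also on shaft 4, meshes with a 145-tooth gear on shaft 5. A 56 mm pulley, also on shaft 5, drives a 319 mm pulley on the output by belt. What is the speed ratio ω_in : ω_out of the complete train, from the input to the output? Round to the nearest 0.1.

Each stage contributes driven/driver: belt 68/340 = 0.2, gear mesh 50/38 = 1.3158, gear mesh 115/41 = 2.8049, gear mesh 145/34 = 4.2647, belt 319/56 = 5.6964.
Overall: 0.2 × 1.3158 × 2.8049 × 4.2647 × 5.6964 = 17.932.

17.9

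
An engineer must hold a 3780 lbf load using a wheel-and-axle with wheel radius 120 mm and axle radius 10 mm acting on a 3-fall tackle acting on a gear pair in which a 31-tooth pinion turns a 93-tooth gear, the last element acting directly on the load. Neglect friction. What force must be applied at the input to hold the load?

35 lbf

Wheel-and-axle MA = R/r = 120/10 = 12.
Block-and-tackle MA = number of supporting rope parts = 3.
Gear pair MA = 93/31 = 3.
Combined ideal MA = 12 × 3 × 3 = 108.
Effort = load / MA = 3780 / 108 = 35 lbf.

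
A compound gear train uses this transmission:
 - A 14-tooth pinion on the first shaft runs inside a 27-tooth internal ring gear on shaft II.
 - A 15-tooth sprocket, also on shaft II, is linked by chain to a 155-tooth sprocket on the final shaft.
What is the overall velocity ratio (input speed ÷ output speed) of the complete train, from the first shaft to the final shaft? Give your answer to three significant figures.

Each stage contributes driven/driver: internal gear 27/14 = 1.9286, chain 155/15 = 10.333.
Overall: 1.9286 × 10.333 = 19.929.

19.9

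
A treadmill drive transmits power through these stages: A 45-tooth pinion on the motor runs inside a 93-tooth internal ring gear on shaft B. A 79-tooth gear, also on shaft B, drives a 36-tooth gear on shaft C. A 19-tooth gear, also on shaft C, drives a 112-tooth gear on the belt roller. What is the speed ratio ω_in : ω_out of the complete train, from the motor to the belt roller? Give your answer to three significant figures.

Each stage contributes driven/driver: internal gear 93/45 = 2.0667, gear mesh 36/79 = 0.4557, gear mesh 112/19 = 5.8947.
Overall: 2.0667 × 0.4557 × 5.8947 = 5.5515.

5.55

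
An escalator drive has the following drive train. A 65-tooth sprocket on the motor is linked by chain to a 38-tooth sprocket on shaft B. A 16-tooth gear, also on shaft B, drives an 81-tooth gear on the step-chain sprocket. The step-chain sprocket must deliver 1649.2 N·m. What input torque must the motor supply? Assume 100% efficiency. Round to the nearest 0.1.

Overall ratio R = 0.58462 × 5.0625 = 2.9596.
Input torque = output torque / R = 1649.2 / 2.9596 = 557.23 N·m.

557.2 N·m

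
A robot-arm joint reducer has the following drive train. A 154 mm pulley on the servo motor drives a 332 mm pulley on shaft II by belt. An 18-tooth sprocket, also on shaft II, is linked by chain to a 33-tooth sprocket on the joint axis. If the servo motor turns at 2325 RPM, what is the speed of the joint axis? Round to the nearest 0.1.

588.3 RPM

belt 332/154 = 2.1558 → 2325/2.1558 = 1078.5 RPM
chain 33/18 = 1.8333 → 1078.5/1.8333 = 588.25 RPM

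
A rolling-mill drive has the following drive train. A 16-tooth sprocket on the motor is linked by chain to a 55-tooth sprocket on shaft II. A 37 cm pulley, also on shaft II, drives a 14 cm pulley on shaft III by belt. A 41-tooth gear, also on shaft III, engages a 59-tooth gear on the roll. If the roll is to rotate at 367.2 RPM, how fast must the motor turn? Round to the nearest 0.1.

687.3 RPM

Overall ratio R = 3.4375 × 0.37838 × 1.439 = 1.8717.
Required input speed = output speed × R = 367.2 × 1.8717 = 687.29 RPM.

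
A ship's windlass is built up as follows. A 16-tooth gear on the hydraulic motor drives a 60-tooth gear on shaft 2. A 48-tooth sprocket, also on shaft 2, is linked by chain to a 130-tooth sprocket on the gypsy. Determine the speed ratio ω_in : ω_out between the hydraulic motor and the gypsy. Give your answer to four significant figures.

10.16

Each stage contributes driven/driver: gear mesh 60/16 = 3.75, chain 130/48 = 2.7083.
Overall: 3.75 × 2.7083 = 10.156.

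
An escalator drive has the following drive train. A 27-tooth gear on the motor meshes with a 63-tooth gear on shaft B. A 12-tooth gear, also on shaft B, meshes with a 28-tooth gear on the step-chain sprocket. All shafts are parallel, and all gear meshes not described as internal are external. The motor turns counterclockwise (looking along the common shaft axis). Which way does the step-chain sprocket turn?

the motor → shaft B: external mesh, 1 reversal → CW.
shaft B → the step-chain sprocket: external mesh, 1 reversal → CCW.
2 reversals in total — an even number — so the step-chain sprocket turns the same way as the motor.

counterclockwise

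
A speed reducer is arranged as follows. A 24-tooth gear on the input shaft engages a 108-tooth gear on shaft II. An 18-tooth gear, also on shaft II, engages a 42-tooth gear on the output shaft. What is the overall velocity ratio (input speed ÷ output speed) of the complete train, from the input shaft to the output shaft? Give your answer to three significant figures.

10.5

Each stage contributes driven/driver: gear mesh 108/24 = 4.5, gear mesh 42/18 = 2.3333.
Overall: 4.5 × 2.3333 = 10.5.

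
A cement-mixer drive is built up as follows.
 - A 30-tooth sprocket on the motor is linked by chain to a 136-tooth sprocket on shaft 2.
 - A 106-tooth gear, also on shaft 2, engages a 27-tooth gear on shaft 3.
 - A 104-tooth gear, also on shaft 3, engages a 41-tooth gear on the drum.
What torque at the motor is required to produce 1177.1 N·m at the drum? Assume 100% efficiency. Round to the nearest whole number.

2586 N·m

Overall ratio R = 4.5333 × 0.25472 × 0.39423 = 0.45522.
Input torque = output torque / R = 1177.1 / 0.45522 = 2585.8 N·m.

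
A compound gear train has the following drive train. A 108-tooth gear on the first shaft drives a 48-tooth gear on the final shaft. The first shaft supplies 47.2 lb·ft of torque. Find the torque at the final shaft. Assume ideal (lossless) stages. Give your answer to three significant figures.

21.0 lb·ft

After the gear mesh (48/108): 47.2 × 0.44444 = 20.978 lb·ft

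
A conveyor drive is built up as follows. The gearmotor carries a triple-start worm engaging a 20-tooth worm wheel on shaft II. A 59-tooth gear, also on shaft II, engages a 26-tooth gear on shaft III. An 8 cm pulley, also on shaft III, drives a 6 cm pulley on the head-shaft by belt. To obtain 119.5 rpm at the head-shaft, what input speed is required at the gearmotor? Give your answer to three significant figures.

Overall ratio R = 6.6667 × 0.44068 × 0.75 = 2.2034.
Required input speed = output speed × R = 119.5 × 2.2034 = 263.31 rpm.

263 rpm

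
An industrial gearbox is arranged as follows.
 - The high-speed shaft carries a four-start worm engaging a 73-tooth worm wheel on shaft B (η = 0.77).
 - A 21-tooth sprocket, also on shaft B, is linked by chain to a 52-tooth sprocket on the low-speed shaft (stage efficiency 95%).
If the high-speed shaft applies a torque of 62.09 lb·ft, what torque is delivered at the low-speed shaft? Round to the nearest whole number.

Worm: ratio = 73/4 = 18.25; torque at shaft B = 62.09 × 18.25 × 0.77 = 872.52 lb·ft.
Chain: ratio = 52/21 = 2.4762; torque at the low-speed shaft = 872.52 × 2.4762 × 0.95 = 2052.5 lb·ft.

2052 lb·ft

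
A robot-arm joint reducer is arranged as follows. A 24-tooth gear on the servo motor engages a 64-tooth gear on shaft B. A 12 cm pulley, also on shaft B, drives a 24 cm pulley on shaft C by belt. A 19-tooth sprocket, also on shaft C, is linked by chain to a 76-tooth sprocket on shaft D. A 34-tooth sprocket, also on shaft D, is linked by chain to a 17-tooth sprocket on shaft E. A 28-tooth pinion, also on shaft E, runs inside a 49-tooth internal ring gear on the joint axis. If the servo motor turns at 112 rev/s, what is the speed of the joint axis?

gear mesh 64/24 = 2.6667 → 112/2.6667 = 42 rev/s
belt 24/12 = 2 → 42/2 = 21 rev/s
chain 76/19 = 4 → 21/4 = 5.25 rev/s
chain 17/34 = 0.5 → 5.25/0.5 = 10.5 rev/s
internal gear 49/28 = 1.75 → 10.5/1.75 = 6 rev/s

6 rev/s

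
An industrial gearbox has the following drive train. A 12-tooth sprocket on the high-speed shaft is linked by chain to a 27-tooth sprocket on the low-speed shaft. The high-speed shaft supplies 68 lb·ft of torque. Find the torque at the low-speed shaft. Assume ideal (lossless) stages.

153 lb·ft

chain 27/12 = 2.25 → τ = 68·2.25 = 153 lb·ft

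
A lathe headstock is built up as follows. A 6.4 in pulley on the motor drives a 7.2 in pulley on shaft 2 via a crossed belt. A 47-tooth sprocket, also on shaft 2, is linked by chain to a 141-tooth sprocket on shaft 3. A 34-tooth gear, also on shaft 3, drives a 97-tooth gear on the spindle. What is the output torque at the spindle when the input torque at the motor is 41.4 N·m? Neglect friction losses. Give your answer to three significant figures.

399 N·m

belt 7.2/6.4 = 1.125 → τ = 41.4·1.125 = 46.575 N·m
chain 141/47 = 3 → τ = 46.575·3 = 139.72 N·m
gear mesh 97/34 = 2.8529 → τ = 139.72·2.8529 = 398.63 N·m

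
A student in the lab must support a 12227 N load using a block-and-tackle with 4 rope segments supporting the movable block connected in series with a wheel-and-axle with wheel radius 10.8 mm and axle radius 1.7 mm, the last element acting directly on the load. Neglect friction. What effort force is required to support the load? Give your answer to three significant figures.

Block-and-tackle MA = number of supporting rope parts = 4.
Wheel-and-axle MA = R/r = 10.8/1.7 = 6.3529.
Combined ideal MA = 4 × 6.3529 = 25.412.
Effort = load / MA = 12227 / 25.412 = 481.16 N.

481 N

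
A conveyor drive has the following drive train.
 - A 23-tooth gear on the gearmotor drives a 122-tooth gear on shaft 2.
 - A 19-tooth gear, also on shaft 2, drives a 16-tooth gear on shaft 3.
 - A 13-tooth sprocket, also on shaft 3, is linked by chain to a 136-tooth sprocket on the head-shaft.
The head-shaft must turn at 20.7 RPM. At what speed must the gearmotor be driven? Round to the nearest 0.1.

Overall ratio R = 5.3043 × 0.84211 × 10.462 = 46.73.
Required input speed = output speed × R = 20.7 × 46.73 = 967.31 RPM.

967.3 RPM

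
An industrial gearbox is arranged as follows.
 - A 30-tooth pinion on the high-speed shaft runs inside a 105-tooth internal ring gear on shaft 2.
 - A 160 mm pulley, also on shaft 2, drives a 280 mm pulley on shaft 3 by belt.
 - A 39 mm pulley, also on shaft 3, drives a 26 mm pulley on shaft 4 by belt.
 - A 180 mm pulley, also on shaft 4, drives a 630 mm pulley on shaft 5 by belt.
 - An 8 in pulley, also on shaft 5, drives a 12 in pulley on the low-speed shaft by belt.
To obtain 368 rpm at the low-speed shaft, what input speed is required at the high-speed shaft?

7889 rpm

Overall ratio R = 3.5 × 1.75 × 0.66667 × 3.5 × 1.5 = 21.438.
Required input speed = output speed × R = 368 × 21.438 = 7889 rpm.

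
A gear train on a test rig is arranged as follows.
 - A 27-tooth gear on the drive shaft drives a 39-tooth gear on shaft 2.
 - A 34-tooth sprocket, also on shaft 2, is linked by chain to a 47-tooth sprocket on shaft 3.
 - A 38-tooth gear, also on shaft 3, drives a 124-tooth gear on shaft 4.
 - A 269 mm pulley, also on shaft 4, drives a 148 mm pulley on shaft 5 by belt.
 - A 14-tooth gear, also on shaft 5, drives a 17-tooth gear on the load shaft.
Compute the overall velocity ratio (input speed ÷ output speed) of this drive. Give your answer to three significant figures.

Each stage contributes driven/driver: gear mesh 39/27 = 1.4444, chain 47/34 = 1.3824, gear mesh 124/38 = 3.2632, belt 148/269 = 0.55019, gear mesh 17/14 = 1.2143.
Overall: 1.4444 × 1.3824 × 3.2632 × 0.55019 × 1.2143 = 4.353.

4.35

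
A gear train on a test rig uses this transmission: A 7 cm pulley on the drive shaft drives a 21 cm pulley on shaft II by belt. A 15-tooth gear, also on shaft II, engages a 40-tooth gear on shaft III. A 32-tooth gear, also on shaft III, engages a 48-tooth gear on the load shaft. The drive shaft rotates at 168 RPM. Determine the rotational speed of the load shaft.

14 RPM

belt 21/7 = 3 → 168/3 = 56 RPM
gear mesh 40/15 = 2.6667 → 56/2.6667 = 21 RPM
gear mesh 48/32 = 1.5 → 21/1.5 = 14 RPM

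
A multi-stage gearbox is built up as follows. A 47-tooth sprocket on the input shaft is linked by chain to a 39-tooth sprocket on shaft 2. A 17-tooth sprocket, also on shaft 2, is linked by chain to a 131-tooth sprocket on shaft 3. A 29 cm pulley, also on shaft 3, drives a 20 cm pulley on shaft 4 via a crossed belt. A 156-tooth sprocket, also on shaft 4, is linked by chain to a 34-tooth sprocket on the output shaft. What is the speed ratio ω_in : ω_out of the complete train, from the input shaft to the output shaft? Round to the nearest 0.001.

Each stage contributes driven/driver: chain 39/47 = 0.82979, chain 131/17 = 7.7059, belt 20/29 = 0.68966, chain 34/156 = 0.21795.
Overall: 0.82979 × 7.7059 × 0.68966 × 0.21795 = 0.96112.

0.961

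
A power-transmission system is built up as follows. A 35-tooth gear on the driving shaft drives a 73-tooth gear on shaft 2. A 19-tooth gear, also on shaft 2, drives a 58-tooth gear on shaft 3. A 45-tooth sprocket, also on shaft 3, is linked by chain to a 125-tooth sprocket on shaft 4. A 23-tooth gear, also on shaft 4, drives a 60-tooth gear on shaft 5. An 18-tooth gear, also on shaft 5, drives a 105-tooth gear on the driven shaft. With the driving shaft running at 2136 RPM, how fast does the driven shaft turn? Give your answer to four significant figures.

Gear mesh: ratio = 73/35 = 2.0857, so shaft 2 turns at 2136 / 2.0857 = 1024.1 RPM.
Gear mesh: ratio = 58/19 = 3.0526, so shaft 3 turns at 1024.1 / 3.0526 = 335.48 RPM.
Chain: ratio = 125/45 = 2.7778, so shaft 4 turns at 335.48 / 2.7778 = 120.77 RPM.
Gear mesh: ratio = 60/23 = 2.6087, so shaft 5 turns at 120.77 / 2.6087 = 46.297 RPM.
Gear mesh: ratio = 105/18 = 5.8333, so the driven shaft turns at 46.297 / 5.8333 = 7.9366 RPM.

7.937 RPM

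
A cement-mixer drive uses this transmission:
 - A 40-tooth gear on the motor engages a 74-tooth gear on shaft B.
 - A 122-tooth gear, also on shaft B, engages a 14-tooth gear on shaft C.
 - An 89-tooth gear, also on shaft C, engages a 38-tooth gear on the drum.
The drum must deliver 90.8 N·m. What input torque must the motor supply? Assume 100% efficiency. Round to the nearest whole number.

1002 N·m

Overall ratio R = 1.85 × 0.11475 × 0.42697 = 0.090643.
Input torque = output torque / R = 90.8 / 0.090643 = 1001.7 N·m.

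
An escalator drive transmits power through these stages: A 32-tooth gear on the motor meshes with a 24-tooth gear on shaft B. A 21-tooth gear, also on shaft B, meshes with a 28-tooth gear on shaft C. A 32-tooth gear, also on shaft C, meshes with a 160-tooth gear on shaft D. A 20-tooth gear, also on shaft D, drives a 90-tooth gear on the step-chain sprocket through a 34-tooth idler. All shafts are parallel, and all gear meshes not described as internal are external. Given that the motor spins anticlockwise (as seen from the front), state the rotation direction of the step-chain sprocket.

the motor → shaft B: external mesh, 1 reversal → CW.
shaft B → shaft C: external mesh, 1 reversal → CCW.
shaft C → shaft D: external mesh, 1 reversal → CW.
shaft D → the step-chain sprocket: driver → idler → driven is 2 external meshes, 2 reversals → CW.
5 reversals in total — an odd number — so the step-chain sprocket turns opposite to the motor.

clockwise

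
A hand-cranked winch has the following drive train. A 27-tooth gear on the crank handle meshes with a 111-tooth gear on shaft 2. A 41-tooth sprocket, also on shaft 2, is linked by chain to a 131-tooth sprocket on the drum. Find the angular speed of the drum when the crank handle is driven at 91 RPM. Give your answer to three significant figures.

Gear mesh: ratio = 111/27 = 4.1111, so shaft 2 turns at 91 / 4.1111 = 22.135 RPM.
Chain: ratio = 131/41 = 3.1951, so the drum turns at 22.135 / 3.1951 = 6.9278 RPM.

6.93 RPM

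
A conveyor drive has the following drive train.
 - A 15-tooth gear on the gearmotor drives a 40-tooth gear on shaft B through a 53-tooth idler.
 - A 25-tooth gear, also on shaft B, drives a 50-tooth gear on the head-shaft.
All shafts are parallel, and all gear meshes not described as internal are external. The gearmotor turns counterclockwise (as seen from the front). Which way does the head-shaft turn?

the gearmotor → shaft B: driver → idler → driven is 2 external meshes, 2 reversals → CCW.
shaft B → the head-shaft: external mesh, 1 reversal → CW.
3 reversals in total — an odd number — so the head-shaft turns opposite to the gearmotor.

clockwise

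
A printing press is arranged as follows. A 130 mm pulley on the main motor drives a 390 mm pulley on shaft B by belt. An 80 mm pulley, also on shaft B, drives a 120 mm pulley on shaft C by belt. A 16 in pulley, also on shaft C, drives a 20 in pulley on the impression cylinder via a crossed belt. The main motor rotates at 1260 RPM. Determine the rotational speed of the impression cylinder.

the main motor → shaft B (belt, 390/130): 1260 ÷ 3 = 420 RPM
shaft B → shaft C (belt, 120/80): 420 ÷ 1.5 = 280 RPM
shaft C → the impression cylinder (belt, 20/16): 280 ÷ 1.25 = 224 RPM

224 RPM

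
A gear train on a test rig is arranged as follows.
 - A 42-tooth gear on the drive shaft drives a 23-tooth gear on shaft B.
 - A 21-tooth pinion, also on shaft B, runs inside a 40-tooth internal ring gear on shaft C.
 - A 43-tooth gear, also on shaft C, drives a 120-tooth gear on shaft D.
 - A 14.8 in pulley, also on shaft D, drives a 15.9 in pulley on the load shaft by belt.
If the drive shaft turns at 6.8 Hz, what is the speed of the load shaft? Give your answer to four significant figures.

Gear mesh: ratio = 23/42 = 0.54762, so shaft B turns at 6.8 / 0.54762 = 12.417 Hz.
Internal gear: ratio = 40/21 = 1.9048, so shaft C turns at 12.417 / 1.9048 = 6.5191 Hz.
Gear mesh: ratio = 120/43 = 2.7907, so shaft D turns at 6.5191 / 2.7907 = 2.336 Hz.
Belt: ratio = 15.9/14.8 = 1.0743, so the load shaft turns at 2.336 / 1.0743 = 2.1744 Hz.

2.174 Hz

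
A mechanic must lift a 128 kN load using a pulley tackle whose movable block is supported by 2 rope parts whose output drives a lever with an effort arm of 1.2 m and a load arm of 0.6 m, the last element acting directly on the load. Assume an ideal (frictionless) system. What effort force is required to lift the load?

Block-and-tackle MA = number of supporting rope parts = 2.
Lever MA = effort arm / load arm = 1.2/0.6 = 2.
Combined ideal MA = 2 × 2 = 4.
Effort = load / MA = 128 / 4 = 32 kN.

32 kN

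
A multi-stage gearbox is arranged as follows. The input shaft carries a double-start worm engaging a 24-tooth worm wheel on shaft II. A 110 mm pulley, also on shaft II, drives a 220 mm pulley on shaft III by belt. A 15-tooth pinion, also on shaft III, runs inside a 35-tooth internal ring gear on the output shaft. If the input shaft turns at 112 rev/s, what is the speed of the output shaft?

Worm: ratio = 24/2 = 12, so shaft II turns at 112 / 12 = 9.3333 rev/s.
Belt: ratio = 220/110 = 2, so shaft III turns at 9.3333 / 2 = 4.6667 rev/s.
Internal gear: ratio = 35/15 = 2.3333, so the output shaft turns at 4.6667 / 2.3333 = 2 rev/s.

2 rev/s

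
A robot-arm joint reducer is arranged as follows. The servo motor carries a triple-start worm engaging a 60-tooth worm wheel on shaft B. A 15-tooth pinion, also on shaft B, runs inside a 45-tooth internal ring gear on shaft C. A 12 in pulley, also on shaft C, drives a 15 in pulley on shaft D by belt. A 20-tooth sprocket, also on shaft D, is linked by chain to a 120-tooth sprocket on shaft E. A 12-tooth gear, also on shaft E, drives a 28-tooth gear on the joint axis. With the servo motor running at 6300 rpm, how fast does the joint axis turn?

Worm: ratio = 60/3 = 20, so shaft B turns at 6300 / 20 = 315 rpm.
Internal gear: ratio = 45/15 = 3, so shaft C turns at 315 / 3 = 105 rpm.
Belt: ratio = 15/12 = 1.25, so shaft D turns at 105 / 1.25 = 84 rpm.
Chain: ratio = 120/20 = 6, so shaft E turns at 84 / 6 = 14 rpm.
Gear mesh: ratio = 28/12 = 2.3333, so the joint axis turns at 14 / 2.3333 = 6 rpm.

6 rpm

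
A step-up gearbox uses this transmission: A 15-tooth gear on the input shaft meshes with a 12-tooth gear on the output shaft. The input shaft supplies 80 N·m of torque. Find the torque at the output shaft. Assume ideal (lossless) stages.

64 N·m

After the gear mesh (12/15): 80 × 0.8 = 64 N·m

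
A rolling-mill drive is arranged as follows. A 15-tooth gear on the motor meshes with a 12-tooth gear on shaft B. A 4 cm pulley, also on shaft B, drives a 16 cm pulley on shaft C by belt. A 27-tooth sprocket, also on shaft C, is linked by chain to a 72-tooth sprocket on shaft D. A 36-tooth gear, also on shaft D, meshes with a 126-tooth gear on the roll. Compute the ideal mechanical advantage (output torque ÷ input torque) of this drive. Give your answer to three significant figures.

Each stage contributes driven/driver: gear mesh 12/15 = 0.8, belt 16/4 = 4, chain 72/27 = 2.6667, gear mesh 126/36 = 3.5.
Overall: 0.8 × 4 × 2.6667 × 3.5 = 29.867.

29.9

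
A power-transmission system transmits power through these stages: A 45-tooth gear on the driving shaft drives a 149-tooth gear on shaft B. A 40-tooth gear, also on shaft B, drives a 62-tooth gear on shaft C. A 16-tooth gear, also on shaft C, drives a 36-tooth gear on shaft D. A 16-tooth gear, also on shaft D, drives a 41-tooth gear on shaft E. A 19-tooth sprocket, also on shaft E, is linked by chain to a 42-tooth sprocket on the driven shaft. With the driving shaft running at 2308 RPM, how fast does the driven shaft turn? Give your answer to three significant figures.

gear mesh 149/45 = 3.3111 → 2308/3.3111 = 697.05 RPM
gear mesh 62/40 = 1.55 → 697.05/1.55 = 449.71 RPM
gear mesh 36/16 = 2.25 → 449.71/2.25 = 199.87 RPM
gear mesh 41/16 = 2.5625 → 199.87/2.5625 = 77.998 RPM
chain 42/19 = 2.2105 → 77.998/2.2105 = 35.285 RPM

35.3 RPM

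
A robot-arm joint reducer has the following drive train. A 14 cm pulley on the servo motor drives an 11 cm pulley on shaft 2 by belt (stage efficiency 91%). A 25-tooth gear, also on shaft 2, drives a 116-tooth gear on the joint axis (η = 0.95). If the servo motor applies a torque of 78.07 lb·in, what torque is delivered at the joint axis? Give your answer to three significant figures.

246 lb·in

After the belt (11/14): 78.07 × 0.78571 × 0.91 = 55.82 lb·in
After the gear mesh (116/25): 55.82 × 4.64 × 0.95 = 246.05 lb·in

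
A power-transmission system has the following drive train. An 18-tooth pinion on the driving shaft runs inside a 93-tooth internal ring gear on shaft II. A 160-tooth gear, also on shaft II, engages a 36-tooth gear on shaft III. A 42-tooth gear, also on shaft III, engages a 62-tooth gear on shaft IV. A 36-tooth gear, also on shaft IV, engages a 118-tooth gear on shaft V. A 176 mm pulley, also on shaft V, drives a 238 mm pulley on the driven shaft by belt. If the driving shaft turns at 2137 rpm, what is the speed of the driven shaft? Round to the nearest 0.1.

280.9 rpm

the driving shaft → shaft II (internal gear, 93/18): 2137 ÷ 5.1667 = 413.61 rpm
shaft II → shaft III (gear mesh, 36/160): 413.61 ÷ 0.225 = 1838.3 rpm
shaft III → shaft IV (gear mesh, 62/42): 1838.3 ÷ 1.4762 = 1245.3 rpm
shaft IV → shaft V (gear mesh, 118/36): 1245.3 ÷ 3.2778 = 379.92 rpm
shaft V → the driven shaft (belt, 238/176): 379.92 ÷ 1.3523 = 280.95 rpm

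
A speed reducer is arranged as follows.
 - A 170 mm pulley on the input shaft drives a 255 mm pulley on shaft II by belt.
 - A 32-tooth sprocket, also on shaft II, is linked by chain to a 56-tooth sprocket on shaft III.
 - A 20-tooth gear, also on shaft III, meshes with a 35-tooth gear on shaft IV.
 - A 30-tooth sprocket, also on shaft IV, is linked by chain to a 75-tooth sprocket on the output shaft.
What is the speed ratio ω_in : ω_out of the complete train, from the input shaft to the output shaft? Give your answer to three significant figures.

Each stage contributes driven/driver: belt 255/170 = 1.5, chain 56/32 = 1.75, gear mesh 35/20 = 1.75, chain 75/30 = 2.5.
Overall: 1.5 × 1.75 × 1.75 × 2.5 = 11.484.

11.5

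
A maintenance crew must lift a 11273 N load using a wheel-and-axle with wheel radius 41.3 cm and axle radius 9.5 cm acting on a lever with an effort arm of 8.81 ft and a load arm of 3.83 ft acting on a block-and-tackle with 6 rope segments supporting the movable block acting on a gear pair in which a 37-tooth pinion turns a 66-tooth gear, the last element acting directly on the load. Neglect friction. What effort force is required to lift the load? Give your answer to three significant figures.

105 N

Wheel-and-axle MA = R/r = 41.3/9.5 = 4.3474.
Lever MA = effort arm / load arm = 8.81/3.83 = 2.3003.
Block-and-tackle MA = number of supporting rope parts = 6.
Gear pair MA = 66/37 = 1.7838.
Combined ideal MA = 4.3474 × 2.3003 × 6 × 1.7838 = 107.03.
Effort = load / MA = 11273 / 107.03 = 105.33 N.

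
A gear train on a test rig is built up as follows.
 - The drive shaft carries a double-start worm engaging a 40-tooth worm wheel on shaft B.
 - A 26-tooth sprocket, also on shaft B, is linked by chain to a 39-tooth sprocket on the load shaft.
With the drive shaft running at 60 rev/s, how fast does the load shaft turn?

worm 40/2 = 20 → 60/20 = 3 rev/s
chain 39/26 = 1.5 → 3/1.5 = 2 rev/s

2 rev/s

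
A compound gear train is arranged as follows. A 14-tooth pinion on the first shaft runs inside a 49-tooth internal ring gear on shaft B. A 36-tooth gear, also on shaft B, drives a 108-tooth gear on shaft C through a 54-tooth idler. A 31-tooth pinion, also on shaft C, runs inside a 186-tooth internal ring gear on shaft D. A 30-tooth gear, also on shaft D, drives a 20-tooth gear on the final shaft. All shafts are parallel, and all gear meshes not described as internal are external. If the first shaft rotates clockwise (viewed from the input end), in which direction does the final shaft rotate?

the first shaft → shaft B: internal mesh, same direction → CW.
shaft B → shaft C: driver → idler → driven is 2 external meshes, 2 reversals → CW.
shaft C → shaft D: internal mesh, same direction → CW.
shaft D → the final shaft: external mesh, 1 reversal → CCW.
3 reversals in total — an odd number — so the final shaft turns opposite to the first shaft.

counterclockwise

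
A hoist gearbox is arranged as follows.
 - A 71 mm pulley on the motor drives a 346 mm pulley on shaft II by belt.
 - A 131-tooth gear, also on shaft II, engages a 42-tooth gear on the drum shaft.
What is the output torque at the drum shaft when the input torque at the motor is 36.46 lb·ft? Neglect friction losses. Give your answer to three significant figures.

57.0 lb·ft

belt 346/71 = 4.8732 → τ = 36.46·4.8732 = 177.68 lb·ft
gear mesh 42/131 = 0.32061 → τ = 177.68·0.32061 = 56.966 lb·ft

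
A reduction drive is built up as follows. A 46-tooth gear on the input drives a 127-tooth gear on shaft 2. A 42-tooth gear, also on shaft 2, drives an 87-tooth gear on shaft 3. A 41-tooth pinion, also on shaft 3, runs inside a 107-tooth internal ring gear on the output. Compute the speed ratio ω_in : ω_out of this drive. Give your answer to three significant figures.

14.9

Each stage contributes driven/driver: gear mesh 127/46 = 2.7609, gear mesh 87/42 = 2.0714, internal gear 107/41 = 2.6098.
Overall: 2.7609 × 2.0714 × 2.6098 = 14.925.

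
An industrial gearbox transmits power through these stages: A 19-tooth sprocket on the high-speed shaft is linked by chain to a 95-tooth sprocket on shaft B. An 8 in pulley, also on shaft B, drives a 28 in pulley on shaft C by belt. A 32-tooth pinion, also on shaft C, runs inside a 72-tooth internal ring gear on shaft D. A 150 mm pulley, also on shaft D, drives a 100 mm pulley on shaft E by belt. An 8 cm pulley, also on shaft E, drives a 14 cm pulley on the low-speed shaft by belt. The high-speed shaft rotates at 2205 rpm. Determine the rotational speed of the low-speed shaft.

48 rpm

chain 95/19 = 5 → 2205/5 = 441 rpm
belt 28/8 = 3.5 → 441/3.5 = 126 rpm
internal gear 72/32 = 2.25 → 126/2.25 = 56 rpm
belt 100/150 = 0.66667 → 56/0.66667 = 84 rpm
belt 14/8 = 1.75 → 84/1.75 = 48 rpm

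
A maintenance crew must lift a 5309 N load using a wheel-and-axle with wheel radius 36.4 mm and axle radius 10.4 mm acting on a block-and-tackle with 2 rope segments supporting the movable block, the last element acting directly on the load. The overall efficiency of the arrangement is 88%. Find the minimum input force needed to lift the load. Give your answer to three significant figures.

862 N

Wheel-and-axle MA = R/r = 36.4/10.4 = 3.5.
Block-and-tackle MA = number of supporting rope parts = 2.
Combined ideal MA = 3.5 × 2 = 7.
Actual MA = 7 × 0.88 = 6.16.
Effort = load / actual MA = 5309 / 6.16 = 861.85 N.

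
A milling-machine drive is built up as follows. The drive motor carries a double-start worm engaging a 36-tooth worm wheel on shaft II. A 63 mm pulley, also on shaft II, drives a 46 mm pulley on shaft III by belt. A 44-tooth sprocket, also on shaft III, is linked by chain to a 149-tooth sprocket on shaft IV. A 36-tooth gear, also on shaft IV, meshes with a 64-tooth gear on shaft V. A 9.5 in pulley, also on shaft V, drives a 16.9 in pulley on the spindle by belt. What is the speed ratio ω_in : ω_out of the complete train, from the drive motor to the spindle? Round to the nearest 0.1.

Each stage contributes driven/driver: worm 36/2 = 18, belt 46/63 = 0.73016, chain 149/44 = 3.3864, gear mesh 64/36 = 1.7778, belt 16.9/9.5 = 1.7789.
Overall: 18 × 0.73016 × 3.3864 × 1.7778 × 1.7789 = 140.76.

140.8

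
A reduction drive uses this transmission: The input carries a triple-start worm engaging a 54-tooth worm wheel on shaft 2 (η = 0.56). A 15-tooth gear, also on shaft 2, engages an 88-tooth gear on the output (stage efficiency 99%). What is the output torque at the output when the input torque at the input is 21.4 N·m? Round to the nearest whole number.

1253 N·m

After the worm (54/3): 21.4 × 18 × 0.56 = 215.71 N·m
After the gear mesh (88/15): 215.71 × 5.8667 × 0.99 = 1252.9 N·m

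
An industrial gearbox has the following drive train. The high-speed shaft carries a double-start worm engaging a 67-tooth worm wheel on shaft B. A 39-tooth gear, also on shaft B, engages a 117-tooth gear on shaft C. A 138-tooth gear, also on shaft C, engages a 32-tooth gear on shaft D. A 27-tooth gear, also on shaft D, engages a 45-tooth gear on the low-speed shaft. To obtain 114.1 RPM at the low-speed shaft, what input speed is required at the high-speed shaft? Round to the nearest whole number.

4432 RPM

Overall ratio R = 33.5 × 3 × 0.23188 × 1.6667 = 38.841.
Required input speed = output speed × R = 114.1 × 38.841 = 4431.7 RPM.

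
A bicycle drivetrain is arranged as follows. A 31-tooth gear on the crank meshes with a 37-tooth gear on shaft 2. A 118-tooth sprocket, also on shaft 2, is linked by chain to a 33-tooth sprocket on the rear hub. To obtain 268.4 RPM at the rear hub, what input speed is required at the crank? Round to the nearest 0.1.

89.6 RPM

Overall ratio R = 1.1935 × 0.27966 = 0.33379.
Required input speed = output speed × R = 268.4 × 0.33379 = 89.589 RPM.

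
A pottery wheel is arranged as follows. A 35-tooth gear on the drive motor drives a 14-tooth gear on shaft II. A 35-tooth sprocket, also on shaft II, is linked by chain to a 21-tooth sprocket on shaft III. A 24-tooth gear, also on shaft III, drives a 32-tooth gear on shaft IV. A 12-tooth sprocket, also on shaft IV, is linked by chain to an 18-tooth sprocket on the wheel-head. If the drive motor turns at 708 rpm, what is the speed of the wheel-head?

Gear mesh: ratio = 14/35 = 0.4, so shaft II turns at 708 / 0.4 = 1770 rpm.
Chain: ratio = 21/35 = 0.6, so shaft III turns at 1770 / 0.6 = 2950 rpm.
Gear mesh: ratio = 32/24 = 1.3333, so shaft IV turns at 2950 / 1.3333 = 2212.5 rpm.
Chain: ratio = 18/12 = 1.5, so the wheel-head turns at 2212.5 / 1.5 = 1475 rpm.

1475 rpm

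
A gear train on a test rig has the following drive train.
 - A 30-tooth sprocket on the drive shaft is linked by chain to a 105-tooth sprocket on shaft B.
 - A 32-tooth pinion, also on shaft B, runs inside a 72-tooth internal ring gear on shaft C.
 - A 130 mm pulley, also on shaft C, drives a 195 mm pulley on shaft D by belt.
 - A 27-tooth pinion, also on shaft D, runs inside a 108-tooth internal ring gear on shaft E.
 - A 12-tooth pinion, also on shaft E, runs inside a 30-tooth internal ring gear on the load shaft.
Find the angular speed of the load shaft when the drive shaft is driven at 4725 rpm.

the drive shaft → shaft B (chain, 105/30): 4725 ÷ 3.5 = 1350 rpm
shaft B → shaft C (internal gear, 72/32): 1350 ÷ 2.25 = 600 rpm
shaft C → shaft D (belt, 195/130): 600 ÷ 1.5 = 400 rpm
shaft D → shaft E (internal gear, 108/27): 400 ÷ 4 = 100 rpm
shaft E → the load shaft (internal gear, 30/12): 100 ÷ 2.5 = 40 rpm

40 rpm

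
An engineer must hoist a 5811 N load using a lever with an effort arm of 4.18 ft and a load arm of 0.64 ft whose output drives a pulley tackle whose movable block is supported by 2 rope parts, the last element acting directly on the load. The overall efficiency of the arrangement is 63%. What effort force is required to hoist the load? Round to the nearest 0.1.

Lever MA = effort arm / load arm = 4.18/0.64 = 6.5312.
Block-and-tackle MA = number of supporting rope parts = 2.
Combined ideal MA = 6.5312 × 2 = 13.062.
Actual MA = 13.062 × 0.63 = 8.2294.
Effort = load / actual MA = 5811 / 8.2294 = 706.13 N.

706.1 N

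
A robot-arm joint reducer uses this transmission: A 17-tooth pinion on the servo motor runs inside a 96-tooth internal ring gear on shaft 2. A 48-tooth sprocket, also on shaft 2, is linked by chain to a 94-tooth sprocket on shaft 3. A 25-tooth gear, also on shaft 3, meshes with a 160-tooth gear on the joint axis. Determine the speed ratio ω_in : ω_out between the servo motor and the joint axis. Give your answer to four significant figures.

Each stage contributes driven/driver: internal gear 96/17 = 5.6471, chain 94/48 = 1.9583, gear mesh 160/25 = 6.4.
Overall: 5.6471 × 1.9583 × 6.4 = 70.776.

70.78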